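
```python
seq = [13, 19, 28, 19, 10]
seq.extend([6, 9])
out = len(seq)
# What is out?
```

Trace:
`seq = [13, 19, 28, 19, 10]` → seq = [13, 19, 28, 19, 10]
`seq.extend([6, 9])` → seq = [13, 19, 28, 19, 10, 6, 9]
`out = len(seq)` → out = 7
So out = 7

Answer: 7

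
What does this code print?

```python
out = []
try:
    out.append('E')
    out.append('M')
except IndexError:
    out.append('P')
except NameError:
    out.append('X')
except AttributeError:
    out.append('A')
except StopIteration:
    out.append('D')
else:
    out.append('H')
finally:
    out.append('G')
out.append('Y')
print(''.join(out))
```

Execution trace: 'E' (try body) → 'M' (try body, no exception) → 'H' (else) → 'G' (finally) → 'Y' (after the try/except). Output: EMHGY

Answer: EMHGY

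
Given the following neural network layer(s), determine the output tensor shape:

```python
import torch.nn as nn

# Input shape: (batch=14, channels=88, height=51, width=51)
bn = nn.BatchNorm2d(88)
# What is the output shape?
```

Input: (14, 88, 51, 51) -> Output: (14, 88, 51, 51)

Answer: (14, 88, 51, 51)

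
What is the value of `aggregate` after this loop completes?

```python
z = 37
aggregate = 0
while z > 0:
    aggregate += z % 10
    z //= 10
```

Sum digits of 37
`aggregate` takes the values: 0 → 7 → 10

Answer: 10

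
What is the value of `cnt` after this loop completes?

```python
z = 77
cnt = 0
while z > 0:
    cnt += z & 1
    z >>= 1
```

Count set bits in 77 (binary: 0b1001101)
`cnt` takes the values: 0 → 1 → 2 → 3 → 4

Answer: 4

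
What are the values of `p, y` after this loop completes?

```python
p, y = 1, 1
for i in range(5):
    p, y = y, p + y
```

Fibonacci: after 5 iterations
`p, y` takes the values: (1, 1) → (1, 2) → (2, 3) → (3, 5) → (5, 8) → (8, 13)

Answer: 8, 13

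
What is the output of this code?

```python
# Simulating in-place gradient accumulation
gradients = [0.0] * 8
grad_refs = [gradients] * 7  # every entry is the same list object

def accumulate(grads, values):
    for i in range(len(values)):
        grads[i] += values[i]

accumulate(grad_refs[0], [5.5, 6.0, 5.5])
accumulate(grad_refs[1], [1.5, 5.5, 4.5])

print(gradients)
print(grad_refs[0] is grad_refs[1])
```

Key concept: gradient accumulation aliasing.
Step by step:
`gradients = [0.0] * 8` → gradients = [0.0, 0.0, 0.0, 0.0, 0.0, 0.0, 0.0, 0.0]
`grad_refs = [gradients] * 7` → grad_refs = [[0.0, 0.0, 0.0, 0.0, 0.0, 0.0, 0.0, 0.0], [0.0, 0.0, 0.0, 0.0, 0.0, 0.0, 0.0, 0.0], [0.0, 0.0, 0.0, 0.0, 0.0, 0.0, 0.0, 0.0], [0.0, 0.0, 0.0, 0.0, 0.0, 0.0, 0.0, 0.0], [0.0, 0.0, 0.0, 0.0, 0.0, 0.0, 0.0, 0.0], [0.0, 0.0, 0.0, 0.0, 0.0, 0.0, 0.0, 0.0], [0.0, 0.0, 0.0, 0.0, 0.0, 0.0, 0.0, 0.0]]
`accumulate(grad_refs[0], [5.5, 6.0, 5.5])` → gradients = [5.5, 6.0, 5.5, 0.0, 0.0, 0.0, 0.0, 0.0]; grad_refs = [[5.5, 6.0, 5.5, 0.0, 0.0, 0.0, 0.0, 0.0], [5.5, 6.0, 5.5, 0.0, 0.0, 0.0, 0.0, 0.0], [5.5, 6.0, 5.5, 0.0, 0.0, 0.0, 0.0, 0.0], [5.5, 6.0, 5.5, 0.0, 0.0, 0.0, 0.0, 0.0], [5.5, 6.0, 5.5, 0.0, 0.0, 0.0, 0.0, 0.0], [5.5, 6.0, 5.5, 0.0, 0.0, 0.0, 0.0, 0.0], [5.5, 6.0, 5.5, 0.0, 0.0, 0.0, 0.0, 0.0]]
`accumulate(grad_refs[1], [1.5, 5.5, 4.5])` → gradients = [7.0, 11.5, 10.0, 0.0, 0.0, 0.0, 0.0, 0.0]; grad_refs = [[7.0, 11.5, 10.0, 0.0, 0.0, 0.0, 0.0, 0.0], [7.0, 11.5, 10.0, 0.0, 0.0, 0.0, 0.0, 0.0], [7.0, 11.5, 10.0, 0.0, 0.0, 0.0, 0.0, 0.0], [7.0, 11.5, 10.0, 0.0, 0.0, 0.0, 0.0, 0.0], [7.0, 11.5, 10.0, 0.0, 0.0, 0.0, 0.0, 0.0], [7.0, 11.5, 10.0, 0.0, 0.0, 0.0, 0.0, 0.0], [7.0, 11.5, 10.0, 0.0, 0.0, 0.0, 0.0, 0.0]]
`print(gradients)` → prints [7.0, 11.5, 10.0, 0.0, 0.0, 0.0, 0.0, 0.0]
`print(grad_refs[0] is grad_refs[1])` → prints True

Answer:
[7.0, 11.5, 10.0, 0.0, 0.0, 0.0, 0.0, 0.0]
True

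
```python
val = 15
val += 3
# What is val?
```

Trace:
`val = 15` → val = 15
`val += 3` → val = 18
So val = 18

Answer: 18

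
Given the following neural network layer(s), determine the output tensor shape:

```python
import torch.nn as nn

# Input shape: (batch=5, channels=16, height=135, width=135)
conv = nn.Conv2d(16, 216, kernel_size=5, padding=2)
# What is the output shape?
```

Input: (5, 16, 135, 135) -> Output: (5, 216, 135, 135)

Answer: (5, 216, 135, 135)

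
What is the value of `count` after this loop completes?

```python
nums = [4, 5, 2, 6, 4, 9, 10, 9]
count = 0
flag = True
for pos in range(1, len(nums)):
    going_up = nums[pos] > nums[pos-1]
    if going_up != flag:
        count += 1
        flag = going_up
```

Count direction changes in [4, 5, 2, 6, 4, 9, 10, 9]
`count` takes the values: 0 → 1 → 2 → 3 → 4 → 5

Answer: 5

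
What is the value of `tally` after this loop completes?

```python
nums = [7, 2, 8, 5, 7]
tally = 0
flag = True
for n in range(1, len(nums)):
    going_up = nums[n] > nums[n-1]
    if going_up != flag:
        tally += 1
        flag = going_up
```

Count direction changes in [7, 2, 8, 5, 7]
`tally` takes the values: 0 → 1 → 2 → 3 → 4

Answer: 4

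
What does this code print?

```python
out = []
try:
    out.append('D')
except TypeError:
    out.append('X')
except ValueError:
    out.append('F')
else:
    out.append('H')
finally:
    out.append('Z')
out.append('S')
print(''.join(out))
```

Execution trace: 'D' (try body, no exception) → 'H' (else) → 'Z' (finally) → 'S' (after the try/except). Output: DHZS

Answer: DHZS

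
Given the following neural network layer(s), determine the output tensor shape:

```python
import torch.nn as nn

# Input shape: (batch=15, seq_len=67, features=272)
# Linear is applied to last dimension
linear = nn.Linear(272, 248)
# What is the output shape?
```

Input: (15, 67, 272) -> Output: (15, 67, 248)

Answer: (15, 67, 248)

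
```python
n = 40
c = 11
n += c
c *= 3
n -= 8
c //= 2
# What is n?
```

Trace:
`n = 40` → n = 40
`c = 11` → c = 11
`n += c` → n = 51
`c *= 3` → c = 33
`n -= 8` → n = 43
`c //= 2` → c = 16
So n = 43

Answer: 43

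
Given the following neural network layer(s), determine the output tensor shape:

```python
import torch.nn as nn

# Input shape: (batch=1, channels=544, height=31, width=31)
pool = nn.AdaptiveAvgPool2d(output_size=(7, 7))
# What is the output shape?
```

Input: (1, 544, 31, 31) -> Output: (1, 544, 7, 7)

Answer: (1, 544, 7, 7)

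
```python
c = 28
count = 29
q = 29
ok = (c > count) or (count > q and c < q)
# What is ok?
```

Trace:
`c = 28` → c = 28
`count = 29` → count = 29
`q = 29` → q = 29
`ok = (c > count) or (count > q and c < q)` → ok = False
So ok = False

Answer: False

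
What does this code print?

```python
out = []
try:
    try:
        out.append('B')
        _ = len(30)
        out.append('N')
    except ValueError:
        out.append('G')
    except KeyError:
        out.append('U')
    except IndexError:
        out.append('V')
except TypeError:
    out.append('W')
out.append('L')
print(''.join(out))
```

Execution trace: 'B' (inner try body) → 'W' (outer except TypeError) → 'L' (after the try/except). Output: BWL

Answer: BWL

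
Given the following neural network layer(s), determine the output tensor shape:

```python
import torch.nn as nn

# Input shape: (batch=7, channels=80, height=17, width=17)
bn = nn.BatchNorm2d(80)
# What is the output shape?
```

Input: (7, 80, 17, 17) -> Output: (7, 80, 17, 17)

Answer: (7, 80, 17, 17)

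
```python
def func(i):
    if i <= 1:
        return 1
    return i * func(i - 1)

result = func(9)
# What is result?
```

func(9) = 9 * 8 * 7 * 6 * 5 * 4 * 3 * 2 * 1 = 362880

Answer: 362880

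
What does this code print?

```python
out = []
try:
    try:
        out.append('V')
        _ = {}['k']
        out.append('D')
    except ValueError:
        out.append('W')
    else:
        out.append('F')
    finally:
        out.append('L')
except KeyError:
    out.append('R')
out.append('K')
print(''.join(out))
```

Execution trace: 'V' (try body) → 'L' (finally) → 'R' (outer except KeyError) → 'K' (after the try/except). Output: VLRK

Answer: VLRK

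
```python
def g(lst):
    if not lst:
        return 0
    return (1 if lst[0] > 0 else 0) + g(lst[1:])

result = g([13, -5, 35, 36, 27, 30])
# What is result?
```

Count of positive elements in [13, -5, 35, 36, 27, 30] = 5

Answer: 5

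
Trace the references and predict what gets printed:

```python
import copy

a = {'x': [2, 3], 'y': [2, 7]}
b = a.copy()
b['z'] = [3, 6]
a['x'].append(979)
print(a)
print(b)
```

Key concept: shallow copy of dict with mutable values.
Step by step:
`a = {'x': [2, 3], 'y': [2, 7]}` → a = {'x': [2, 3], 'y': [2, 7]}
`b = a.copy()` → b = {'x': [2, 3], 'y': [2, 7]}
`b['z'] = [3, 6]` → b = {'x': [2, 3], 'y': [2, 7], 'z': [3, 6]}
`a['x'].append(979)` → a = {'x': [2, 3, 979], 'y': [2, 7]}; b = {'x': [2, 3, 979], 'y': [2, 7], 'z': [3, 6]}
`print(a)` → prints {'x': [2, 3, 979], 'y': [2, 7]}
`print(b)` → prints {'x': [2, 3, 979], 'y': [2, 7], 'z': [3, 6]}

Answer:
{'x': [2, 3, 979], 'y': [2, 7]}
{'x': [2, 3, 979], 'y': [2, 7], 'z': [3, 6]}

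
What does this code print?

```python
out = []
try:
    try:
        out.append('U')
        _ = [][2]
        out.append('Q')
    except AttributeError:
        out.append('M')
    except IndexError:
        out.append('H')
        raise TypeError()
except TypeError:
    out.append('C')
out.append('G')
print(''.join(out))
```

Execution trace: 'U' (inner try body) → 'H' (inner except IndexError) → 'C' (outer except TypeError) → 'G' (after the try/except). Output: UHCG

Answer: UHCG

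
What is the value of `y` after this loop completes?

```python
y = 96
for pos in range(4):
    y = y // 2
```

Halve 4 times: 96 // 2^4 = 6
`y` takes the values: 96 → 48 → 24 → 12 → 6

Answer: 6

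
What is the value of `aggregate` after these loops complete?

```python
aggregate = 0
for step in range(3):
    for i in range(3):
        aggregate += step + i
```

Sum of all step+i for step,i in 3x3
`aggregate` takes the values: 0 → 1 → 3 → 4 → 6 → 9 → 11 → 14 → 18

Answer: 18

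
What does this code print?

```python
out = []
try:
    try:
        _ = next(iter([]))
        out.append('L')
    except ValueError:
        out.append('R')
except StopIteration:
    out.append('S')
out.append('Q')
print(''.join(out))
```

Execution trace: 'S' (outer except StopIteration) → 'Q' (after the try/except). Output: SQ

Answer: SQ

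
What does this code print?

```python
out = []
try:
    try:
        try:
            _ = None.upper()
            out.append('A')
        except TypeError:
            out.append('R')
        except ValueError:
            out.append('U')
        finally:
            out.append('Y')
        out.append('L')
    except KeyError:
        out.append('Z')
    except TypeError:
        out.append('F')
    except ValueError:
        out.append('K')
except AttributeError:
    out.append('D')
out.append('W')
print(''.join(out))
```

Execution trace: 'Y' (inner finally) → 'D' (outer except AttributeError) → 'W' (after the try/except). Output: YDW

Answer: YDW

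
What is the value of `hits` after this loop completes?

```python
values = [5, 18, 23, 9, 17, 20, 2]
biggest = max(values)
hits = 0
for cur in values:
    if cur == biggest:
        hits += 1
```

Count of max value 23 in [5, 18, 23, 9, 17, 20, 2]
`hits` takes the values: 0 → 1

Answer: 1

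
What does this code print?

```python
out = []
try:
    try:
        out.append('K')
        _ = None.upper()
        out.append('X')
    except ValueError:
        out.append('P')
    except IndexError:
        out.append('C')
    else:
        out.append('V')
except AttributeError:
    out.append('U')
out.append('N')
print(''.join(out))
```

Execution trace: 'K' (try body) → 'U' (outer except AttributeError) → 'N' (after the try/except). Output: KUN

Answer: KUN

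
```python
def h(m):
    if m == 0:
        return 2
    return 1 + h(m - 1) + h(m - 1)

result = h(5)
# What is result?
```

h(m) = 1 + 2·h(m-1), h(0)=2. Closed form: (2+1)·2^5 - 1 = 95.

Answer: 95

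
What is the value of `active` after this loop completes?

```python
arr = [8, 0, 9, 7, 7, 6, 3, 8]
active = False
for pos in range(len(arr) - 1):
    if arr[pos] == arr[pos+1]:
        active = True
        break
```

Check consecutive duplicates in [8, 0, 9, 7, 7, 6, 3, 8]
`active` takes the values: False → True

Answer: True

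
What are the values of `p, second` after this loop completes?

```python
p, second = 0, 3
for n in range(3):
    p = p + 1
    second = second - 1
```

p goes 0→3, second goes 3→0
`p, second` takes the values: (0, 3) → (1, 3) → (1, 2) → (2, 2) → (2, 1) → (3, 1) → (3, 0)

Answer: 3, 0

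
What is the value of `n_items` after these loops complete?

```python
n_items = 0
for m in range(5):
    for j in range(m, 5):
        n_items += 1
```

Upper triangle: 5 + 4 + ... + 1
`n_items` takes the values: 0 → 1 → 2 → 3 → 4 → 5 → 6 → 7 → 8 → 9 → 10 → 11 → 12 → 13 → 14 → 15

Answer: 15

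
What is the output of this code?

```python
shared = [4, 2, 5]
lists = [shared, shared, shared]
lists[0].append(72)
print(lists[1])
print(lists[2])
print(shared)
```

Key concept: list of same reference.
Step by step:
`shared = [4, 2, 5]` → shared = [4, 2, 5]
`lists = [shared, shared, shared]` → lists = [[4, 2, 5], [4, 2, 5], [4, 2, 5]]
`lists[0].append(72)` → shared = [4, 2, 5, 72]; lists = [[4, 2, 5, 72], [4, 2, 5, 72], [4, 2, 5, 72]]
`print(lists[1])` → prints [4, 2, 5, 72]
`print(lists[2])` → prints [4, 2, 5, 72]
`print(shared)` → prints [4, 2, 5, 72]

Answer:
[4, 2, 5, 72]
[4, 2, 5, 72]
[4, 2, 5, 72]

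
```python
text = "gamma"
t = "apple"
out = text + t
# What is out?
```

Trace:
`text = "gamma"` → text = 'gamma'
`t = "apple"` → t = 'apple'
`out = text + t` → out = 'gammaapple'
So out = 'gammaapple'

Answer: 'gammaapple'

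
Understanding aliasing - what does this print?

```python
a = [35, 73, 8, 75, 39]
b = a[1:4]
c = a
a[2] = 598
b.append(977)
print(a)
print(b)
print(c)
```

Key concept: slice vs alias.
Step by step:
`a = [35, 73, 8, 75, 39]` → a = [35, 73, 8, 75, 39]
`b = a[1:4]` → b = [73, 8, 75]
`c = a` → c = [35, 73, 8, 75, 39] (same object as a)
`a[2] = 598` → a = [35, 73, 598, 75, 39] (same object as c); c = [35, 73, 598, 75, 39] (same object as a)
`b.append(977)` → b = [73, 8, 75, 977]
`print(a)` → prints [35, 73, 598, 75, 39]
`print(b)` → prints [73, 8, 75, 977]
`print(c)` → prints [35, 73, 598, 75, 39]

Answer:
[35, 73, 598, 75, 39]
[73, 8, 75, 977]
[35, 73, 598, 75, 39]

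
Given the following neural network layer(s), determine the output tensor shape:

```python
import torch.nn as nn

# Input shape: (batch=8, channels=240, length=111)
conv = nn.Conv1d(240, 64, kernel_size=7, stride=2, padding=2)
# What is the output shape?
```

Input: (8, 240, 111) -> Output: (8, 64, 55)

Answer: (8, 64, 55)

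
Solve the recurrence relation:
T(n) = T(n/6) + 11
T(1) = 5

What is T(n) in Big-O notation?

Each step divides n by 6 and adds 11. After log_6(n) steps we reach T(1)=5. So T(n) = 11·log_6(n) + 5 = O(log n).

Answer: O(log n)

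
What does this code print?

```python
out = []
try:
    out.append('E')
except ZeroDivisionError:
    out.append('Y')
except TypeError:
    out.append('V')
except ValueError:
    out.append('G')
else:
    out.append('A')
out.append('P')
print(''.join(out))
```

Execution trace: 'E' (try body, no exception) → 'A' (else) → 'P' (after the try/except). Output: EAP

Answer: EAP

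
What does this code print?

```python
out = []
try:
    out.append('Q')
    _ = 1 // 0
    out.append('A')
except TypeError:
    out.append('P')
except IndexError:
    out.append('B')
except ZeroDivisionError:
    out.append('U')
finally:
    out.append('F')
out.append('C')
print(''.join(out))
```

Execution trace: 'Q' (try body) → 'U' (except ZeroDivisionError) → 'F' (finally) → 'C' (after the try/except). Output: QUFC

Answer: QUFC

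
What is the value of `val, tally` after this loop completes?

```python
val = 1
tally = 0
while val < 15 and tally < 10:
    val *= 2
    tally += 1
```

Double until >= 15 or 10 iterations
`val, tally` takes the values: (1, 0) → (2, 0) → (2, 1) → (4, 1) → (4, 2) → (8, 2) → (8, 3) → (16, 3) → (16, 4)

Answer: 16, 4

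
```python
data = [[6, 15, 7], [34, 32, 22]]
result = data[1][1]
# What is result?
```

Trace:
`data = [[6, 15, 7], [34, 32, 22]]` → data = [[6, 15, 7], [34, 32, 22]]
`result = data[1][1]` → result = 32
So result = 32

Answer: 32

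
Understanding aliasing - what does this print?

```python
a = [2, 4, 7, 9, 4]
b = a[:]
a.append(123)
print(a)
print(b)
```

Key concept: slice [:] creates copy.
Step by step:
`a = [2, 4, 7, 9, 4]` → a = [2, 4, 7, 9, 4]
`b = a[:]` → b = [2, 4, 7, 9, 4]
`a.append(123)` → a = [2, 4, 7, 9, 4, 123]
`print(a)` → prints [2, 4, 7, 9, 4, 123]
`print(b)` → prints [2, 4, 7, 9, 4]

Answer:
[2, 4, 7, 9, 4, 123]
[2, 4, 7, 9, 4]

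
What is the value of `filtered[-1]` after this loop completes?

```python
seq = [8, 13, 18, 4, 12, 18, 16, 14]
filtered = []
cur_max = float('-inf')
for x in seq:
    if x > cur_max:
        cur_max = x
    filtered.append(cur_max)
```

Running max ends at 18
`filtered` takes the values: [] → [8] → [8, 13] → [8, 13, 18] → [8, 13, 18, 18] → [8, 13, 18, 18, 18] → [8, 13, 18, 18, 18, 18] → [8, 13, 18, 18, 18, 18, 18] → [8, 13, 18, 18, 18, 18, 18, 18]
So `filtered[-1]` = 18

Answer: 18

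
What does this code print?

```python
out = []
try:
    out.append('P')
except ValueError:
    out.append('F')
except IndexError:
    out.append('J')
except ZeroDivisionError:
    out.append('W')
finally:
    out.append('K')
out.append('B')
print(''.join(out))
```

Execution trace: 'P' (try body, no exception) → 'K' (finally) → 'B' (after the try/except). Output: PKB

Answer: PKB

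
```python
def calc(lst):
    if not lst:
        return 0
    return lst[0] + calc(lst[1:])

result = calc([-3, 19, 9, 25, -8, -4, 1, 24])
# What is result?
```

(-3) + 19 + 9 + 25 + (-8) + (-4) + 1 + 24 + 0 = 63

Answer: 63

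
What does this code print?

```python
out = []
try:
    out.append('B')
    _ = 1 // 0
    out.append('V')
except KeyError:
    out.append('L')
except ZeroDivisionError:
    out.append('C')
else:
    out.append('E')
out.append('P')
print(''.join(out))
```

Execution trace: 'B' (try body) → 'C' (except ZeroDivisionError) → 'P' (after the try/except). Output: BCP

Answer: BCP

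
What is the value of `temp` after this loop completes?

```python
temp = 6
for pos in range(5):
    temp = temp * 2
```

Multiply by 2, 5 times: 6 * 2^5 = 192
`temp` takes the values: 6 → 12 → 24 → 48 → 96 → 192

Answer: 192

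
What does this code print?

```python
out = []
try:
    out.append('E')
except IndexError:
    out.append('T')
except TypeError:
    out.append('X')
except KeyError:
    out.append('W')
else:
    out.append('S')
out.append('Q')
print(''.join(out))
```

Execution trace: 'E' (try body, no exception) → 'S' (else) → 'Q' (after the try/except). Output: ESQ

Answer: ESQ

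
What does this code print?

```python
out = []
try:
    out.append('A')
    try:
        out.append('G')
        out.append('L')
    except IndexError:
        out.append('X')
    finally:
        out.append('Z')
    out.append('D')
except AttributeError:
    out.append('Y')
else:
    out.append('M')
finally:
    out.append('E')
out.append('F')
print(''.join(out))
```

Execution trace: 'A' (try body) → 'G' (inner try body) → 'L' (inner try body, no exception) → 'Z' (inner finally) → 'D' (try body, no exception) → 'M' (else) → 'E' (finally) → 'F' (after the try/except). Output: AGLZDMEF

Answer: AGLZDMEF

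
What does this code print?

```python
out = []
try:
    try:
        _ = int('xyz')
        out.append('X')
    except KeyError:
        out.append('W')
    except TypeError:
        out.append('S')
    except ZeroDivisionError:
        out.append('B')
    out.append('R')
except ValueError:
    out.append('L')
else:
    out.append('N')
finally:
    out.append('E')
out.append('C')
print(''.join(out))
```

Execution trace: 'L' (except ValueError) → 'E' (finally) → 'C' (after the try/except). Output: LEC

Answer: LEC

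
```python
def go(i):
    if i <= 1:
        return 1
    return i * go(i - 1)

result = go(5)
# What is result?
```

go(5) = 5 * 4 * 3 * 2 * 1 = 120

Answer: 120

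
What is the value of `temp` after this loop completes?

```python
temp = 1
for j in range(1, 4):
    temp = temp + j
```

Start at 1, add 1 through 3
`temp` takes the values: 1 → 2 → 4 → 7

Answer: 7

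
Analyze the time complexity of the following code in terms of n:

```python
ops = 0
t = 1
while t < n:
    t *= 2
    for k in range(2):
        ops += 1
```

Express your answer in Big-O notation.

Each loop level contributes: log n × 1. Multiplying the contributions gives O(log n).

Answer: O(log n)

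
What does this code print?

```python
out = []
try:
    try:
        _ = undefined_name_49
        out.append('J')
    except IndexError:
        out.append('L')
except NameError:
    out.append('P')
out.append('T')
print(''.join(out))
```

Execution trace: 'P' (outer except NameError) → 'T' (after the try/except). Output: PT

Answer: PT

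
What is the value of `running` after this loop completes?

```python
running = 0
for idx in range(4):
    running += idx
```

Sum of 0 to 3 = 6
`running` takes the values: 0 → 1 → 3 → 6

Answer: 6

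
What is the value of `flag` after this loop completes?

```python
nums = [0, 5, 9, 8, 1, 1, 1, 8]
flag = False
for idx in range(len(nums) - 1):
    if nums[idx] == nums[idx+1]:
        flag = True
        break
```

Check consecutive duplicates in [0, 5, 9, 8, 1, 1, 1, 8]
`flag` takes the values: False → True

Answer: True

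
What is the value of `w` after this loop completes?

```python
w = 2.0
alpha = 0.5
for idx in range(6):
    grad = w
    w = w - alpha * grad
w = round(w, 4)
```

Gradient descent: w = 2.0 * (1 - 0.5)^6
`w` takes the values: 2.0 → 1.0 → 0.5 → 0.25 → 0.125 → 0.0625 → 0.03125 → 0.0312

Answer: 0.0312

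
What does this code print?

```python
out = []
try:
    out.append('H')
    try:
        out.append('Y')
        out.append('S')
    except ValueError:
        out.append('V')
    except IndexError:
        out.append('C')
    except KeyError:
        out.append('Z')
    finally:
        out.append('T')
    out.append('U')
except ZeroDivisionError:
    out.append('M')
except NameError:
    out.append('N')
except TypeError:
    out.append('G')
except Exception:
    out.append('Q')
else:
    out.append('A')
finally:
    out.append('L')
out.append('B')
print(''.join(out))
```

Execution trace: 'H' (try body) → 'Y' (inner try body) → 'S' (inner try body, no exception) → 'T' (inner finally) → 'U' (try body, no exception) → 'A' (else) → 'L' (finally) → 'B' (after the try/except). Output: HYSTUALB

Answer: HYSTUALB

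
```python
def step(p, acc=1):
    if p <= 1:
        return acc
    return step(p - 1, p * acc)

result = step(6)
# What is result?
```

Accumulator trace (n, acc): (6, 1) -> (5, 6) -> (4, 30) -> (3, 120) -> (2, 360) -> (1, 720) -> return 720

Answer: 720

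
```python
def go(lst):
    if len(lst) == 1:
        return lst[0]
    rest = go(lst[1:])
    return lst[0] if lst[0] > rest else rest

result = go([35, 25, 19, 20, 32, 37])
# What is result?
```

Recursive max over [35, 25, 19, 20, 32, 37] = 37

Answer: 37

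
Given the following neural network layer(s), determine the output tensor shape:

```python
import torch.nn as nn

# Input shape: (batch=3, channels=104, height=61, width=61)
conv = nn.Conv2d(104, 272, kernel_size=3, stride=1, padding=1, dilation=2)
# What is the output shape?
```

Input: (3, 104, 61, 61) -> Output: (3, 272, 59, 59)

Answer: (3, 272, 59, 59)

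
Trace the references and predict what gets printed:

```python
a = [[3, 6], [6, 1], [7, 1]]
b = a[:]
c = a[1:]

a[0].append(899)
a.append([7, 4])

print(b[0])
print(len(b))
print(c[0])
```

Key concept: slice with nested mutation.
Step by step:
`a = [[3, 6], [6, 1], [7, 1]]` → a = [[3, 6], [6, 1], [7, 1]]
`b = a[:]` → b = [[3, 6], [6, 1], [7, 1]]
`c = a[1:]` → c = [[6, 1], [7, 1]]
`a[0].append(899)` → a = [[3, 6, 899], [6, 1], [7, 1]]; b = [[3, 6, 899], [6, 1], [7, 1]]
`a.append([7, 4])` → a = [[3, 6, 899], [6, 1], [7, 1], [7, 4]]
`print(b[0])` → prints [3, 6, 899]
`print(len(b))` → prints 3
`print(c[0])` → prints [6, 1]

Answer:
[3, 6, 899]
3
[6, 1]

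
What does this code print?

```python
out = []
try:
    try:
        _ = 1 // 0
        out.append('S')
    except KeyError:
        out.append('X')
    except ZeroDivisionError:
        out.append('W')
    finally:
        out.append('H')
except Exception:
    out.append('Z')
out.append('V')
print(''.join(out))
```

Execution trace: 'W' (inner except ZeroDivisionError) → 'H' (inner finally) → 'V' (after the try/except). Output: WHV

Answer: WHV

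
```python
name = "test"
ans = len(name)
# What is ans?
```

Trace:
`name = "test"` → name = 'test'
`ans = len(name)` → ans = 4
So ans = 4

Answer: 4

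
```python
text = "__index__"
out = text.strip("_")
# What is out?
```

Trace:
`text = "__index__"` → text = '__index__'
`out = text.strip("_")` → out = 'index'
So out = 'index'

Answer: 'index'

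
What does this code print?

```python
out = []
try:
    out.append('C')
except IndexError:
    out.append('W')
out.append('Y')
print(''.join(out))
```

Execution trace: 'C' (try body, no exception) → 'Y' (after the try/except). Output: CY

Answer: CY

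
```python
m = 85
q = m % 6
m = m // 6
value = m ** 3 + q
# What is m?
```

Trace:
`m = 85` → m = 85
`q = m % 6` → q = 1
`m = m // 6` → m = 14
`value = m ** 3 + q` → value = 2745
So m = 14

Answer: 14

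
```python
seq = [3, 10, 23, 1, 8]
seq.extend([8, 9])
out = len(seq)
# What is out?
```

Trace:
`seq = [3, 10, 23, 1, 8]` → seq = [3, 10, 23, 1, 8]
`seq.extend([8, 9])` → seq = [3, 10, 23, 1, 8, 8, 9]
`out = len(seq)` → out = 7
So out = 7

Answer: 7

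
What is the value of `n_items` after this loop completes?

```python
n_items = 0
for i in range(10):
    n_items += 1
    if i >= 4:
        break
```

Loop breaks when i reaches 4, n_items is 5
`n_items` takes the values: 0 → 1 → 2 → 3 → 4 → 5

Answer: 5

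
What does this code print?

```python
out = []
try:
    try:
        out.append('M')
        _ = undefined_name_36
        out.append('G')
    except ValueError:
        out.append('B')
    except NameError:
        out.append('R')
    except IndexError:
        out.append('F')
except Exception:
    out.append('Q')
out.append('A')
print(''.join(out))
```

Execution trace: 'M' (inner try body) → 'R' (inner except NameError) → 'A' (after the try/except). Output: MRA

Answer: MRA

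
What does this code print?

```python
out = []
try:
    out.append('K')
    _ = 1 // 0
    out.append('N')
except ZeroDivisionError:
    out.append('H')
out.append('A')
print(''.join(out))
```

Execution trace: 'K' (try body) → 'H' (except ZeroDivisionError) → 'A' (after the try/except). Output: KHA

Answer: KHA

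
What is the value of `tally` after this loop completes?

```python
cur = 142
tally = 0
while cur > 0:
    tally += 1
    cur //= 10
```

Count digits by repeated division by 10
`tally` takes the values: 0 → 1 → 2 → 3

Answer: 3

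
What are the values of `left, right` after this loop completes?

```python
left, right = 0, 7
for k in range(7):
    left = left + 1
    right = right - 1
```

left goes 0→7, right goes 7→0
`left, right` takes the values: (0, 7) → (1, 7) → (1, 6) → (2, 6) → (2, 5) → (3, 5) → (3, 4) → (4, 4) → (4, 3) → (5, 3) → (5, 2) → (6, 2) → (6, 1) → (7, 1) → (7, 0)

Answer: 7, 0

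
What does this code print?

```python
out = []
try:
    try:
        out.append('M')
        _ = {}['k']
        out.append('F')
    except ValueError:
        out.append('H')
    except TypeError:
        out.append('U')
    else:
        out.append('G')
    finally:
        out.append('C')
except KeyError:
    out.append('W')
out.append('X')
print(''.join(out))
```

Execution trace: 'M' (try body) → 'C' (finally) → 'W' (outer except KeyError) → 'X' (after the try/except). Output: MCWX

Answer: MCWX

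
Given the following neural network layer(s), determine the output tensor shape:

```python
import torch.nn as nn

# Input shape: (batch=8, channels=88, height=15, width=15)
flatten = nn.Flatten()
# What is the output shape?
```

Input: (8, 88, 15, 15) -> Output: (8, 19800)

Answer: (8, 19800)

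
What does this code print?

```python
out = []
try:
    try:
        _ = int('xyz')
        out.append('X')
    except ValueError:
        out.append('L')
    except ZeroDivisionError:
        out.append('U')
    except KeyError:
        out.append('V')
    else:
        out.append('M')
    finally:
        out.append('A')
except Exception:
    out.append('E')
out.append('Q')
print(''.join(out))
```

Execution trace: 'L' (inner except ValueError) → 'A' (inner finally) → 'Q' (after the try/except). Output: LAQ

Answer: LAQ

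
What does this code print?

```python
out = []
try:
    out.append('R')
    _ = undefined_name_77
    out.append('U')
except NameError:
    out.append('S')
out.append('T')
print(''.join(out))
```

Execution trace: 'R' (try body) → 'S' (except NameError) → 'T' (after the try/except). Output: RST

Answer: RST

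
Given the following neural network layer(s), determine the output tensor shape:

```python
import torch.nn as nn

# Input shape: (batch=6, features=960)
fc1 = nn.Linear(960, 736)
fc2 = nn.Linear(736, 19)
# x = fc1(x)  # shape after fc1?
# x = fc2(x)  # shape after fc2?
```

Input: (6, 960) -> after fc1: (6, 736) -> Output: (6, 19)

Answer: (6, 19)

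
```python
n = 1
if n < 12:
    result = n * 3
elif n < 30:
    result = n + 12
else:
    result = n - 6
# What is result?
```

Trace:
`n = 1` → n = 1
`if n < 12: ...` → n < 12 is True → result = 3
So result = 3

Answer: 3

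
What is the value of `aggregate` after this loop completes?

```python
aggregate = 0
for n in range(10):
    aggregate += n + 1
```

Start at 0, add 1 to 10 = 55
`aggregate` takes the values: 0 → 1 → 3 → 6 → 10 → 15 → 21 → 28 → 36 → 45 → 55

Answer: 55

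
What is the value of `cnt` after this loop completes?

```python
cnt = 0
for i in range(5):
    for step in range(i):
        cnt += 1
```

Triangle number: 0+1+2+...+4
`cnt` takes the values: 0 → 1 → 2 → 3 → 4 → 5 → 6 → 7 → 8 → 9 → 10

Answer: 10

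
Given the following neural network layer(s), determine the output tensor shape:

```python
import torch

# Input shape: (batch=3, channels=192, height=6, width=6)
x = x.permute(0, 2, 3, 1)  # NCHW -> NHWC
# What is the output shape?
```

Input: (3, 192, 6, 6) -> Output: (3, 6, 6, 192)

Answer: (3, 6, 6, 192)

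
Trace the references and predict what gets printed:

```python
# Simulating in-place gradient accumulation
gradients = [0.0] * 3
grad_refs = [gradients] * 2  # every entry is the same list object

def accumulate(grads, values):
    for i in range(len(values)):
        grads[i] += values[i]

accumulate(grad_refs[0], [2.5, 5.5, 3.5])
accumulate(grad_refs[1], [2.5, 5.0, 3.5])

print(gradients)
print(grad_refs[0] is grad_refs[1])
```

Key concept: gradient accumulation aliasing.
Step by step:
`gradients = [0.0] * 3` → gradients = [0.0, 0.0, 0.0]
`grad_refs = [gradients] * 2` → grad_refs = [[0.0, 0.0, 0.0], [0.0, 0.0, 0.0]]
`accumulate(grad_refs[0], [2.5, 5.5, 3.5])` → gradients = [2.5, 5.5, 3.5]; grad_refs = [[2.5, 5.5, 3.5], [2.5, 5.5, 3.5]]
`accumulate(grad_refs[1], [2.5, 5.0, 3.5])` → gradients = [5.0, 10.5, 7.0]; grad_refs = [[5.0, 10.5, 7.0], [5.0, 10.5, 7.0]]
`print(gradients)` → prints [5.0, 10.5, 7.0]
`print(grad_refs[0] is grad_refs[1])` → prints True

Answer:
[5.0, 10.5, 7.0]
True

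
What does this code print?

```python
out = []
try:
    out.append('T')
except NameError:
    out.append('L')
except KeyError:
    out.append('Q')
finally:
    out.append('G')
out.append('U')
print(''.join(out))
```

Execution trace: 'T' (try body, no exception) → 'G' (finally) → 'U' (after the try/except). Output: TGU

Answer: TGU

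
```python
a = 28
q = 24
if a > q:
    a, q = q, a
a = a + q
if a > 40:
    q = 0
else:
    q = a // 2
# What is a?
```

Trace:
`a = 28` → a = 28
`q = 24` → q = 24
`if a > q: ...` → a > q is True → a = 24; q = 28
`a = a + q` → a = 52
`if a > 40: ...` → a > 40 is True → q = 0
So a = 52

Answer: 52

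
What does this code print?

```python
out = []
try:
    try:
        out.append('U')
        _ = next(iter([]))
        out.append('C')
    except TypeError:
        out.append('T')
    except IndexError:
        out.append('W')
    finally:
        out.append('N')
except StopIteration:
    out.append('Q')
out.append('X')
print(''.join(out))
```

Execution trace: 'U' (inner try body) → 'N' (inner finally) → 'Q' (outer except StopIteration) → 'X' (after the try/except). Output: UNQX

Answer: UNQX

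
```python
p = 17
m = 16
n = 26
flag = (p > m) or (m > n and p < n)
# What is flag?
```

Trace:
`p = 17` → p = 17
`m = 16` → m = 16
`n = 26` → n = 26
`flag = (p > m) or (m > n and p < n)` → flag = True
So flag = True

Answer: True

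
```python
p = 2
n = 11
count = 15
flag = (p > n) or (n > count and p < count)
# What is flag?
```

Trace:
`p = 2` → p = 2
`n = 11` → n = 11
`count = 15` → count = 15
`flag = (p > n) or (n > count and p < count)` → flag = False
So flag = False

Answer: False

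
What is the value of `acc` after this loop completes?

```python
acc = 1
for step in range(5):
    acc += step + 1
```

Start at 1, add 1 to 5 = 16
`acc` takes the values: 1 → 2 → 4 → 7 → 11 → 16

Answer: 16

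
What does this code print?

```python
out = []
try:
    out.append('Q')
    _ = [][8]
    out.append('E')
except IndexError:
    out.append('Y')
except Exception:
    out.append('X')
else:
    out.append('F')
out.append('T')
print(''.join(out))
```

Execution trace: 'Q' (try body) → 'Y' (except IndexError) → 'T' (after the try/except). Output: QYT

Answer: QYT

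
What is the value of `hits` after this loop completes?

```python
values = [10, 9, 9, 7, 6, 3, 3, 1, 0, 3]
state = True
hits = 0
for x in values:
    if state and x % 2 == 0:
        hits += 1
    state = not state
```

Count even values at even positions
`hits` takes the values: 0 → 1 → 2 → 3

Answer: 3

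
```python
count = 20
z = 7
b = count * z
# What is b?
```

Trace:
`count = 20` → count = 20
`z = 7` → z = 7
`b = count * z` → b = 140
So b = 140

Answer: 140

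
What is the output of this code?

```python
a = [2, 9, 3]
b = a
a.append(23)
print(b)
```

Key concept: basic list aliasing.
Step by step:
`a = [2, 9, 3]` → a = [2, 9, 3]
`b = a` → b = [2, 9, 3] (same object as a)
`a.append(23)` → a = [2, 9, 3, 23] (same object as b); b = [2, 9, 3, 23] (same object as a)
`print(b)` → prints [2, 9, 3, 23]

Answer: [2, 9, 3, 23]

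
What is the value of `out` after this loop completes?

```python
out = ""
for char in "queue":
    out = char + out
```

Reverse 'queue'
`out` takes the values: "" → "q" → "uq" → "euq" → "ueuq" → "eueuq"

Answer: "eueuq"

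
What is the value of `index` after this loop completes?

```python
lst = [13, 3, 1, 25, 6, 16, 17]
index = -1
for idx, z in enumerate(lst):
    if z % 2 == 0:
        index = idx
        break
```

First even number index in [13, 3, 1, 25, 6, 16, 17]
`index` takes the values: -1 → 4

Answer: 4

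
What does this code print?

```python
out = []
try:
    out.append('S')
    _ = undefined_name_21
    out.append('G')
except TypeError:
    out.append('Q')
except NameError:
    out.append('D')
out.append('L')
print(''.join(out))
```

Execution trace: 'S' (try body) → 'D' (except NameError) → 'L' (after the try/except). Output: SDL

Answer: SDL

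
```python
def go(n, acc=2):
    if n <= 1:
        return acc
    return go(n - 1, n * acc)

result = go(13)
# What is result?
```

Accumulator trace (n, acc): (13, 2) -> (12, 26) -> (11, 312) -> (10, 3432) -> (9, 34320) -> (8, 308880) -> (7, 2471040) -> (6, 17297280) -> (5, 103783680) -> (4, 518918400) -> (3, 2075673600) -> (2, 6227020800) -> (1, 12454041600) -> return 12454041600

Answer: 12454041600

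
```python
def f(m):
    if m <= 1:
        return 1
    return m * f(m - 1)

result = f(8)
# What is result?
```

f(8) = 8 * 7 * 6 * 5 * 4 * 3 * 2 * 1 = 40320

Answer: 40320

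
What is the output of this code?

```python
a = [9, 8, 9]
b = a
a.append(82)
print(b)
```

Key concept: basic list aliasing.
Step by step:
`a = [9, 8, 9]` → a = [9, 8, 9]
`b = a` → b = [9, 8, 9] (same object as a)
`a.append(82)` → a = [9, 8, 9, 82] (same object as b); b = [9, 8, 9, 82] (same object as a)
`print(b)` → prints [9, 8, 9, 82]

Answer: [9, 8, 9, 82]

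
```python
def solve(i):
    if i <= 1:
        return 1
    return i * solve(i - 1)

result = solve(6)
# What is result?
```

solve(6) = 6 * 5 * 4 * 3 * 2 * 1 = 720

Answer: 720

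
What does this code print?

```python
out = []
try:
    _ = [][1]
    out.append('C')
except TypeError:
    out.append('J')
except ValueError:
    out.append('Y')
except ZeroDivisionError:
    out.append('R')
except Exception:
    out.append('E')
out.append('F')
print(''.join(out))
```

Execution trace: 'E' (except Exception) → 'F' (after the try/except). Output: EF

Answer: EF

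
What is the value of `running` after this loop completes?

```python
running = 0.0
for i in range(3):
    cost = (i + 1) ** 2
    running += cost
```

Sum of squared losses 1² + 2² + ... + 3²
`running` takes the values: 0.0 → 1.0 → 5.0 → 14.0

Answer: 14.0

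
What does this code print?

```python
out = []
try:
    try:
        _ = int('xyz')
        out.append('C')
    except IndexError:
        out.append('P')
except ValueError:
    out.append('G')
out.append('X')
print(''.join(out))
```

Execution trace: 'G' (outer except ValueError) → 'X' (after the try/except). Output: GX

Answer: GX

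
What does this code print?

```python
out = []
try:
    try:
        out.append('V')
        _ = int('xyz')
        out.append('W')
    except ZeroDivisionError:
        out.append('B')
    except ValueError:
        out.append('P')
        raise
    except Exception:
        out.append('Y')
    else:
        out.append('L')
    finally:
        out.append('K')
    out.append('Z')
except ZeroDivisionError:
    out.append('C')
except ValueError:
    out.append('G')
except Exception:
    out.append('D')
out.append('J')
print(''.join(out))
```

Execution trace: 'V' (inner try body) → 'P' (inner except ValueError) → 'K' (inner finally) → 'G' (except ValueError) → 'J' (after the try/except). Output: VPKGJ

Answer: VPKGJ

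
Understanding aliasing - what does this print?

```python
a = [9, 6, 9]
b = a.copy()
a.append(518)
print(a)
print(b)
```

Key concept: list.copy() creates independent copy.
Step by step:
`a = [9, 6, 9]` → a = [9, 6, 9]
`b = a.copy()` → b = [9, 6, 9]
`a.append(518)` → a = [9, 6, 9, 518]
`print(a)` → prints [9, 6, 9, 518]
`print(b)` → prints [9, 6, 9]

Answer:
[9, 6, 9, 518]
[9, 6, 9]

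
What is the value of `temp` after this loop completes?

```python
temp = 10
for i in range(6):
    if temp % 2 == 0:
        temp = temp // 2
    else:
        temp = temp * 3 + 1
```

Collatz-style transformation from 10
`temp` takes the values: 10 → 5 → 16 → 8 → 4 → 2 → 1

Answer: 1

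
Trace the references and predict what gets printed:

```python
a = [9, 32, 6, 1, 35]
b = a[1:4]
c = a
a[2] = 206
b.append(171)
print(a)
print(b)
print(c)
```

Key concept: slice vs alias.
Step by step:
`a = [9, 32, 6, 1, 35]` → a = [9, 32, 6, 1, 35]
`b = a[1:4]` → b = [32, 6, 1]
`c = a` → c = [9, 32, 6, 1, 35] (same object as a)
`a[2] = 206` → a = [9, 32, 206, 1, 35] (same object as c); c = [9, 32, 206, 1, 35] (same object as a)
`b.append(171)` → b = [32, 6, 1, 171]
`print(a)` → prints [9, 32, 206, 1, 35]
`print(b)` → prints [32, 6, 1, 171]
`print(c)` → prints [9, 32, 206, 1, 35]

Answer:
[9, 32, 206, 1, 35]
[32, 6, 1, 171]
[9, 32, 206, 1, 35]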